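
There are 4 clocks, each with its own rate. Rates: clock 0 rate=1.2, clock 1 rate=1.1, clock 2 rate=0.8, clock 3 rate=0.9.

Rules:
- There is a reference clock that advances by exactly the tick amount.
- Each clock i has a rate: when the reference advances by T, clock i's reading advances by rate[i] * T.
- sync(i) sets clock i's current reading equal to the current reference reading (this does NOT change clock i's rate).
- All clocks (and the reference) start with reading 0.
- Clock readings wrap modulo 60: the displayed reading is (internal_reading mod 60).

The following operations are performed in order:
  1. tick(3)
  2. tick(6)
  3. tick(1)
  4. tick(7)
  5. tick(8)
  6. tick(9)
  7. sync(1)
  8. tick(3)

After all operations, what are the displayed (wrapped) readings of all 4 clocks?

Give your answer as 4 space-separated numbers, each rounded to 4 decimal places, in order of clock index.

Answer: 44.4000 37.3000 29.6000 33.3000

Derivation:
After op 1 tick(3): ref=3.0000 raw=[3.6000 3.3000 2.4000 2.7000]
After op 2 tick(6): ref=9.0000 raw=[10.8000 9.9000 7.2000 8.1000]
After op 3 tick(1): ref=10.0000 raw=[12.0000 11.0000 8.0000 9.0000]
After op 4 tick(7): ref=17.0000 raw=[20.4000 18.7000 13.6000 15.3000]
After op 5 tick(8): ref=25.0000 raw=[30.0000 27.5000 20.0000 22.5000]
After op 6 tick(9): ref=34.0000 raw=[40.8000 37.4000 27.2000 30.6000]
After op 7 sync(1): ref=34.0000 raw=[40.8000 34.0000 27.2000 30.6000]
After op 8 tick(3): ref=37.0000 raw=[44.4000 37.3000 29.6000 33.3000]
Wrap final raw readings (mod 60): 44.4000 mod 60 = 44.4000; 37.3000 mod 60 = 37.3000; 29.6000 mod 60 = 29.6000; 33.3000 mod 60 = 33.3000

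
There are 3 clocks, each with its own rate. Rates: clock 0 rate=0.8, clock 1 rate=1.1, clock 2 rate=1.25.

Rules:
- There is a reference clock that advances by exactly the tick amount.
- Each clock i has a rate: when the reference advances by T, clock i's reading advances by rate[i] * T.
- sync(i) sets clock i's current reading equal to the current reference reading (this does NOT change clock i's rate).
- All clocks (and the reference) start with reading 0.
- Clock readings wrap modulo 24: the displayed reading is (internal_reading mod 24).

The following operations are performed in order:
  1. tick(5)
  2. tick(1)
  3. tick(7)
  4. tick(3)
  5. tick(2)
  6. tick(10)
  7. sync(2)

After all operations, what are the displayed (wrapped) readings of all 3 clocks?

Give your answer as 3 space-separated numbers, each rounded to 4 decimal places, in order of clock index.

Answer: 22.4000 6.8000 4.0000

Derivation:
After op 1 tick(5): ref=5.0000 raw=[4.0000 5.5000 6.2500]
After op 2 tick(1): ref=6.0000 raw=[4.8000 6.6000 7.5000]
After op 3 tick(7): ref=13.0000 raw=[10.4000 14.3000 16.2500]
After op 4 tick(3): ref=16.0000 raw=[12.8000 17.6000 20.0000]
After op 5 tick(2): ref=18.0000 raw=[14.4000 19.8000 22.5000]
After op 6 tick(10): ref=28.0000 raw=[22.4000 30.8000 35.0000]
After op 7 sync(2): ref=28.0000 raw=[22.4000 30.8000 28.0000]
Wrap final raw readings (mod 24): 22.4000 mod 24 = 22.4000; 30.8000 mod 24 = 6.8000; 28.0000 mod 24 = 4.0000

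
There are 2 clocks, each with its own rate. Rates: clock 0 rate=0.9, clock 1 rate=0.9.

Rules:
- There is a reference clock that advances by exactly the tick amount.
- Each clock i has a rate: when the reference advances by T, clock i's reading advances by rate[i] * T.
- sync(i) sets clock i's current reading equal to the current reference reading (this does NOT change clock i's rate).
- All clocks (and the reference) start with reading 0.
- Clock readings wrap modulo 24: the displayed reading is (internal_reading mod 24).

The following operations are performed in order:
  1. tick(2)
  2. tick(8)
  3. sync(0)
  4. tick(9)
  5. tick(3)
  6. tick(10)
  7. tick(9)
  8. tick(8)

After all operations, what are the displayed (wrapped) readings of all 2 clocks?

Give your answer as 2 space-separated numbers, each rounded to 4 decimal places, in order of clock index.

Answer: 21.1000 20.1000

Derivation:
After op 1 tick(2): ref=2.0000 raw=[1.8000 1.8000]
After op 2 tick(8): ref=10.0000 raw=[9.0000 9.0000]
After op 3 sync(0): ref=10.0000 raw=[10.0000 9.0000]
After op 4 tick(9): ref=19.0000 raw=[18.1000 17.1000]
After op 5 tick(3): ref=22.0000 raw=[20.8000 19.8000]
After op 6 tick(10): ref=32.0000 raw=[29.8000 28.8000]
After op 7 tick(9): ref=41.0000 raw=[37.9000 36.9000]
After op 8 tick(8): ref=49.0000 raw=[45.1000 44.1000]
Wrap final raw readings (mod 24): 45.1000 mod 24 = 21.1000; 44.1000 mod 24 = 20.1000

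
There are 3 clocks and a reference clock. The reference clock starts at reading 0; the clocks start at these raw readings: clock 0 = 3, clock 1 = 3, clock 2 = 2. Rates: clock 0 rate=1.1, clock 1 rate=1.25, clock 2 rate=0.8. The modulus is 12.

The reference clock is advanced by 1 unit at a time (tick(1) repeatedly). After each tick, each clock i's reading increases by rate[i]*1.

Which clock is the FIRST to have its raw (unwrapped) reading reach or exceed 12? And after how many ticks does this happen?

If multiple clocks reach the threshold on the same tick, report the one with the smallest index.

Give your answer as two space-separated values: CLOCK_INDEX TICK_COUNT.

Answer: 1 8

Derivation:
clock 0: start=3, rate=1.1, needs 12-3 = 9; ticks = ceil(9/1.1) = ceil(8.1818) = 9; reading at tick 9 = 3 + 1.1*9 = 12.9000
clock 1: start=3, rate=1.25, needs 12-3 = 9; ticks = ceil(9/1.25) = ceil(7.2000) = 8; reading at tick 8 = 3 + 1.25*8 = 13.0000
clock 2: start=2, rate=0.8, needs 12-2 = 10; ticks = ceil(10/0.8) = ceil(12.5000) = 13; reading at tick 13 = 2 + 0.8*13 = 12.4000
Minimum tick count = 8; winners = [1]; smallest index = 1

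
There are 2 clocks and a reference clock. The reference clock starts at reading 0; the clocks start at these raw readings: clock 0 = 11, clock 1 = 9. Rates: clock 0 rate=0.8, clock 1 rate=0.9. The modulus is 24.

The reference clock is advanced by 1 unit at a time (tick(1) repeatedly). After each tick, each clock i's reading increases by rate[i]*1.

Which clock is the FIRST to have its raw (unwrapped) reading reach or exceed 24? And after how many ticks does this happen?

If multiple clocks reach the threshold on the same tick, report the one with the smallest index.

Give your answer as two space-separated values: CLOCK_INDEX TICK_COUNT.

clock 0: start=11, rate=0.8, needs 24-11 = 13; ticks = ceil(13/0.8) = ceil(16.2500) = 17; reading at tick 17 = 11 + 0.8*17 = 24.6000
clock 1: start=9, rate=0.9, needs 24-9 = 15; ticks = ceil(15/0.9) = ceil(16.6667) = 17; reading at tick 17 = 9 + 0.9*17 = 24.3000
Minimum tick count = 17; winners = [0, 1]; smallest index = 0

Answer: 0 17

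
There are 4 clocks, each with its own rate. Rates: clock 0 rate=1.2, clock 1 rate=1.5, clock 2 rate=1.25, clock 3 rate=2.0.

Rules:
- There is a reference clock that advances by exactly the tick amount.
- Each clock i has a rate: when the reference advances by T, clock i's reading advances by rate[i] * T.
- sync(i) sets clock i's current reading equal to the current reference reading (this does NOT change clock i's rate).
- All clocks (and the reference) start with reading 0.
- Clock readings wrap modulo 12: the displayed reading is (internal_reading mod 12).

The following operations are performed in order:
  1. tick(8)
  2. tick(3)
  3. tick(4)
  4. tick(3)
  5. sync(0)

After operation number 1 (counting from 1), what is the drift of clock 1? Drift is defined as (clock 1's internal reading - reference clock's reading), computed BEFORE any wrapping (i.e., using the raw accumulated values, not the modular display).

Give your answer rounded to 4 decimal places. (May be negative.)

Answer: 4.0000

Derivation:
After op 1 tick(8): ref=8.0000 raw=[9.6000 12.0000 10.0000 16.0000]
Drift of clock 1 after op 1: 12.0000 - 8.0000 = 4.0000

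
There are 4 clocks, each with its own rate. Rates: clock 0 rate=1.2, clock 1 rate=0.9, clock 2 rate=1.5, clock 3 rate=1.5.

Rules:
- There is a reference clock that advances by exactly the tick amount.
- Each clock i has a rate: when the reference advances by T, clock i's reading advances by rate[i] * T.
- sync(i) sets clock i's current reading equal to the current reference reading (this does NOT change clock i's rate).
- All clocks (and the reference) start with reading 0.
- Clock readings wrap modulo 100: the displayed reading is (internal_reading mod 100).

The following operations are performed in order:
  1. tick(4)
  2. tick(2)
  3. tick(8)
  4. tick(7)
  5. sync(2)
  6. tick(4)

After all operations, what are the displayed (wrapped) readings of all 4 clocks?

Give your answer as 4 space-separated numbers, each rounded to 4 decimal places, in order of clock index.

Answer: 30.0000 22.5000 27.0000 37.5000

Derivation:
After op 1 tick(4): ref=4.0000 raw=[4.8000 3.6000 6.0000 6.0000]
After op 2 tick(2): ref=6.0000 raw=[7.2000 5.4000 9.0000 9.0000]
After op 3 tick(8): ref=14.0000 raw=[16.8000 12.6000 21.0000 21.0000]
After op 4 tick(7): ref=21.0000 raw=[25.2000 18.9000 31.5000 31.5000]
After op 5 sync(2): ref=21.0000 raw=[25.2000 18.9000 21.0000 31.5000]
After op 6 tick(4): ref=25.0000 raw=[30.0000 22.5000 27.0000 37.5000]
Wrap final raw readings (mod 100): 30.0000 mod 100 = 30.0000; 22.5000 mod 100 = 22.5000; 27.0000 mod 100 = 27.0000; 37.5000 mod 100 = 37.5000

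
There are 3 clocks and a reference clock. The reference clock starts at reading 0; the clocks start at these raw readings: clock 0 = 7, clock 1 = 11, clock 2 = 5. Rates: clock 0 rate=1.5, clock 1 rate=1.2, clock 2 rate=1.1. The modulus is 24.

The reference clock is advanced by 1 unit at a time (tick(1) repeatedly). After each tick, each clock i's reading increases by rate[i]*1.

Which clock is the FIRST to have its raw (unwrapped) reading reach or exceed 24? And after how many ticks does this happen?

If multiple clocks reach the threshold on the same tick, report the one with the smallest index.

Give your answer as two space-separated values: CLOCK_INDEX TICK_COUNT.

clock 0: start=7, rate=1.5, needs 24-7 = 17; ticks = ceil(17/1.5) = ceil(11.3333) = 12; reading at tick 12 = 7 + 1.5*12 = 25.0000
clock 1: start=11, rate=1.2, needs 24-11 = 13; ticks = ceil(13/1.2) = ceil(10.8333) = 11; reading at tick 11 = 11 + 1.2*11 = 24.2000
clock 2: start=5, rate=1.1, needs 24-5 = 19; ticks = ceil(19/1.1) = ceil(17.2727) = 18; reading at tick 18 = 5 + 1.1*18 = 24.8000
Minimum tick count = 11; winners = [1]; smallest index = 1

Answer: 1 11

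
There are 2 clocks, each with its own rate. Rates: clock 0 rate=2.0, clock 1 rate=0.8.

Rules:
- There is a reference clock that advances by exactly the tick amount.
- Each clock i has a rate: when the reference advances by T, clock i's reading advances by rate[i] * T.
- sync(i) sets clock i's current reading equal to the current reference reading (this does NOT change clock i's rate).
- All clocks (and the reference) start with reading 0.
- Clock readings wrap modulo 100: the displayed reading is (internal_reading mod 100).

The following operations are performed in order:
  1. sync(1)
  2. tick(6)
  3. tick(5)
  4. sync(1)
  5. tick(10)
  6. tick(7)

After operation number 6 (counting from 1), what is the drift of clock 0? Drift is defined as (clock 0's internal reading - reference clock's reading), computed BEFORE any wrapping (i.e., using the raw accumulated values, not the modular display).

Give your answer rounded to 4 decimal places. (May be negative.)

Answer: 28.0000

Derivation:
After op 1 sync(1): ref=0.0000 raw=[0.0000 0.0000]
After op 2 tick(6): ref=6.0000 raw=[12.0000 4.8000]
After op 3 tick(5): ref=11.0000 raw=[22.0000 8.8000]
After op 4 sync(1): ref=11.0000 raw=[22.0000 11.0000]
After op 5 tick(10): ref=21.0000 raw=[42.0000 19.0000]
After op 6 tick(7): ref=28.0000 raw=[56.0000 24.6000]
Drift of clock 0 after op 6: 56.0000 - 28.0000 = 28.0000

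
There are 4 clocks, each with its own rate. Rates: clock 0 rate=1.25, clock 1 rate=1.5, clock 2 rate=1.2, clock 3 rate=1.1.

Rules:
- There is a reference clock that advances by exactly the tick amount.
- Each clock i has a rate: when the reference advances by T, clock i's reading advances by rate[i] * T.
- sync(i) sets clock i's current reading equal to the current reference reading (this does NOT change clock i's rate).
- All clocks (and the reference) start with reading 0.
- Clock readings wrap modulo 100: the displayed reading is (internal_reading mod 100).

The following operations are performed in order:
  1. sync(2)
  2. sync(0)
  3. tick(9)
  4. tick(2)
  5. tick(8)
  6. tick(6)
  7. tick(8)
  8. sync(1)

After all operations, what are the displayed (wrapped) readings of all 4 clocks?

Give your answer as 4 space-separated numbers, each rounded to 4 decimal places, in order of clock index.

Answer: 41.2500 33.0000 39.6000 36.3000

Derivation:
After op 1 sync(2): ref=0.0000 raw=[0.0000 0.0000 0.0000 0.0000]
After op 2 sync(0): ref=0.0000 raw=[0.0000 0.0000 0.0000 0.0000]
After op 3 tick(9): ref=9.0000 raw=[11.2500 13.5000 10.8000 9.9000]
After op 4 tick(2): ref=11.0000 raw=[13.7500 16.5000 13.2000 12.1000]
After op 5 tick(8): ref=19.0000 raw=[23.7500 28.5000 22.8000 20.9000]
After op 6 tick(6): ref=25.0000 raw=[31.2500 37.5000 30.0000 27.5000]
After op 7 tick(8): ref=33.0000 raw=[41.2500 49.5000 39.6000 36.3000]
After op 8 sync(1): ref=33.0000 raw=[41.2500 33.0000 39.6000 36.3000]
Wrap final raw readings (mod 100): 41.2500 mod 100 = 41.2500; 33.0000 mod 100 = 33.0000; 39.6000 mod 100 = 39.6000; 36.3000 mod 100 = 36.3000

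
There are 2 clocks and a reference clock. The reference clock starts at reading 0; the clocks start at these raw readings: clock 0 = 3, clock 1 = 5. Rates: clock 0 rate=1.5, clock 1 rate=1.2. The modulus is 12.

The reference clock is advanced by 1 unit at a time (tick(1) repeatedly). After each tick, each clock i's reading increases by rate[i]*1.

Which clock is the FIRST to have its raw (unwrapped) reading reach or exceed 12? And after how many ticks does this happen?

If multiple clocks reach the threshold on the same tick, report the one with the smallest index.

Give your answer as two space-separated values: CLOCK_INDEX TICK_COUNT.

clock 0: start=3, rate=1.5, needs 12-3 = 9; ticks = ceil(9/1.5) = ceil(6.0000) = 6; reading at tick 6 = 3 + 1.5*6 = 12.0000
clock 1: start=5, rate=1.2, needs 12-5 = 7; ticks = ceil(7/1.2) = ceil(5.8333) = 6; reading at tick 6 = 5 + 1.2*6 = 12.2000
Minimum tick count = 6; winners = [0, 1]; smallest index = 0

Answer: 0 6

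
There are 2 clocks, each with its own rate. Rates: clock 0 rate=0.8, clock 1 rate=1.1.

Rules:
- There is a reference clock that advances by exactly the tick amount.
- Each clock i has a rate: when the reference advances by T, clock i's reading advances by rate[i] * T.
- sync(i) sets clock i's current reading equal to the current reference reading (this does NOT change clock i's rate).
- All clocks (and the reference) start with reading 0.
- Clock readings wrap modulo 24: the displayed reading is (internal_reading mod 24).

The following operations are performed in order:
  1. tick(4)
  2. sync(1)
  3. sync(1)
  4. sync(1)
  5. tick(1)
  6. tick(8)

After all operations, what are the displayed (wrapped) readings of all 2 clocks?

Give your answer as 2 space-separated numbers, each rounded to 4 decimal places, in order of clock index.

Answer: 10.4000 13.9000

Derivation:
After op 1 tick(4): ref=4.0000 raw=[3.2000 4.4000]
After op 2 sync(1): ref=4.0000 raw=[3.2000 4.0000]
After op 3 sync(1): ref=4.0000 raw=[3.2000 4.0000]
After op 4 sync(1): ref=4.0000 raw=[3.2000 4.0000]
After op 5 tick(1): ref=5.0000 raw=[4.0000 5.1000]
After op 6 tick(8): ref=13.0000 raw=[10.4000 13.9000]
Wrap final raw readings (mod 24): 10.4000 mod 24 = 10.4000; 13.9000 mod 24 = 13.9000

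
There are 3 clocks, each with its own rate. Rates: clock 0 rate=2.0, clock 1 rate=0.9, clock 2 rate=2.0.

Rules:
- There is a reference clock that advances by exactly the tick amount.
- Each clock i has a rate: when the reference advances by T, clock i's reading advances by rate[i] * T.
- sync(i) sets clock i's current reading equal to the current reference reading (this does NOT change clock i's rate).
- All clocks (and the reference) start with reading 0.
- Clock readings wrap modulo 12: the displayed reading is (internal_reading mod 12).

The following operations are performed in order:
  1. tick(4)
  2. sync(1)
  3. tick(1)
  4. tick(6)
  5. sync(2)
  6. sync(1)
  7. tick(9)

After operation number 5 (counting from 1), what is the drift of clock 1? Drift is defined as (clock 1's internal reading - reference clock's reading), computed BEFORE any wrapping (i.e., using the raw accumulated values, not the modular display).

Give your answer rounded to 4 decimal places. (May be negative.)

Answer: -0.7000

Derivation:
After op 1 tick(4): ref=4.0000 raw=[8.0000 3.6000 8.0000]
After op 2 sync(1): ref=4.0000 raw=[8.0000 4.0000 8.0000]
After op 3 tick(1): ref=5.0000 raw=[10.0000 4.9000 10.0000]
After op 4 tick(6): ref=11.0000 raw=[22.0000 10.3000 22.0000]
After op 5 sync(2): ref=11.0000 raw=[22.0000 10.3000 11.0000]
Drift of clock 1 after op 5: 10.3000 - 11.0000 = -0.7000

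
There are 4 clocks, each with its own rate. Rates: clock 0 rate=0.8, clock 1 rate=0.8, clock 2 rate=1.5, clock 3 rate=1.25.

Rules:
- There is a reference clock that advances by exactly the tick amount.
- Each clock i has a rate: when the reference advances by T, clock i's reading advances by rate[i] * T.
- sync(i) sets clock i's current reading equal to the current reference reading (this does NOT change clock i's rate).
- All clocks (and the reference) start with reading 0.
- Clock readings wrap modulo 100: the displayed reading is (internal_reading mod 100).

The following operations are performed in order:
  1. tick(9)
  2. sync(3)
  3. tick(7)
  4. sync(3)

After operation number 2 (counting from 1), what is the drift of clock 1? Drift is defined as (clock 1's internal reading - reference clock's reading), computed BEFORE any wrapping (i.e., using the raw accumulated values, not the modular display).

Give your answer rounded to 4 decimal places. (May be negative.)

Answer: -1.8000

Derivation:
After op 1 tick(9): ref=9.0000 raw=[7.2000 7.2000 13.5000 11.2500]
After op 2 sync(3): ref=9.0000 raw=[7.2000 7.2000 13.5000 9.0000]
Drift of clock 1 after op 2: 7.2000 - 9.0000 = -1.8000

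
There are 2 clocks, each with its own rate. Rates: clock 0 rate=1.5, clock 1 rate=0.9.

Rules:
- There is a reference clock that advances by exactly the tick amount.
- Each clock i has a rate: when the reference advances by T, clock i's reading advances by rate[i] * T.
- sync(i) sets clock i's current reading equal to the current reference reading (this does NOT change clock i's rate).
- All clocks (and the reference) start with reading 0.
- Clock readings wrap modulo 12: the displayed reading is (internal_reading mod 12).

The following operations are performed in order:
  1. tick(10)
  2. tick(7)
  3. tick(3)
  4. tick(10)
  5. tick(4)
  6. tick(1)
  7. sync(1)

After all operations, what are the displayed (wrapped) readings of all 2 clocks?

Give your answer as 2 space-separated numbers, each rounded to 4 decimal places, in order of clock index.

Answer: 4.5000 11.0000

Derivation:
After op 1 tick(10): ref=10.0000 raw=[15.0000 9.0000]
After op 2 tick(7): ref=17.0000 raw=[25.5000 15.3000]
After op 3 tick(3): ref=20.0000 raw=[30.0000 18.0000]
After op 4 tick(10): ref=30.0000 raw=[45.0000 27.0000]
After op 5 tick(4): ref=34.0000 raw=[51.0000 30.6000]
After op 6 tick(1): ref=35.0000 raw=[52.5000 31.5000]
After op 7 sync(1): ref=35.0000 raw=[52.5000 35.0000]
Wrap final raw readings (mod 12): 52.5000 mod 12 = 4.5000; 35.0000 mod 12 = 11.0000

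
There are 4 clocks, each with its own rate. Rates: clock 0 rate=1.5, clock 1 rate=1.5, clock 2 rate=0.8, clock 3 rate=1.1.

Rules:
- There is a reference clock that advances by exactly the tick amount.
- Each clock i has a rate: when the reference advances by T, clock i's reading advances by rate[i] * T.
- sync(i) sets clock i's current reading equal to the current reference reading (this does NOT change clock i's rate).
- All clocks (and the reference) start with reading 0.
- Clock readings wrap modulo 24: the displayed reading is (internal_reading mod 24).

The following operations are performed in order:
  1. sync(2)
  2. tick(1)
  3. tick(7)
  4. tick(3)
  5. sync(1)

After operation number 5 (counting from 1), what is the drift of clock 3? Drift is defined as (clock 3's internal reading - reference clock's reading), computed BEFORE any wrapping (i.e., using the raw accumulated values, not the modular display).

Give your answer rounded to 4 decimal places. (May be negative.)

After op 1 sync(2): ref=0.0000 raw=[0.0000 0.0000 0.0000 0.0000]
After op 2 tick(1): ref=1.0000 raw=[1.5000 1.5000 0.8000 1.1000]
After op 3 tick(7): ref=8.0000 raw=[12.0000 12.0000 6.4000 8.8000]
After op 4 tick(3): ref=11.0000 raw=[16.5000 16.5000 8.8000 12.1000]
After op 5 sync(1): ref=11.0000 raw=[16.5000 11.0000 8.8000 12.1000]
Drift of clock 3 after op 5: 12.1000 - 11.0000 = 1.1000

Answer: 1.1000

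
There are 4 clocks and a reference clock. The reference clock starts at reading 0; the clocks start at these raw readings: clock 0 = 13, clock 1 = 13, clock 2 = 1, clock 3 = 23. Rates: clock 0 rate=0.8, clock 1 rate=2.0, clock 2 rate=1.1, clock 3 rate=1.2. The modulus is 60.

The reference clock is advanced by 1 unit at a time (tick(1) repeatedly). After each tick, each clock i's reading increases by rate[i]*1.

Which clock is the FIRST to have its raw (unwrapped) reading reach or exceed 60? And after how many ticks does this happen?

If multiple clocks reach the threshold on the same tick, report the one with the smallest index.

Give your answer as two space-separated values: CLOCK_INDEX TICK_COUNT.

clock 0: start=13, rate=0.8, needs 60-13 = 47; ticks = ceil(47/0.8) = ceil(58.7500) = 59; reading at tick 59 = 13 + 0.8*59 = 60.2000
clock 1: start=13, rate=2.0, needs 60-13 = 47; ticks = ceil(47/2.0) = ceil(23.5000) = 24; reading at tick 24 = 13 + 2.0*24 = 61.0000
clock 2: start=1, rate=1.1, needs 60-1 = 59; ticks = ceil(59/1.1) = ceil(53.6364) = 54; reading at tick 54 = 1 + 1.1*54 = 60.4000
clock 3: start=23, rate=1.2, needs 60-23 = 37; ticks = ceil(37/1.2) = ceil(30.8333) = 31; reading at tick 31 = 23 + 1.2*31 = 60.2000
Minimum tick count = 24; winners = [1]; smallest index = 1

Answer: 1 24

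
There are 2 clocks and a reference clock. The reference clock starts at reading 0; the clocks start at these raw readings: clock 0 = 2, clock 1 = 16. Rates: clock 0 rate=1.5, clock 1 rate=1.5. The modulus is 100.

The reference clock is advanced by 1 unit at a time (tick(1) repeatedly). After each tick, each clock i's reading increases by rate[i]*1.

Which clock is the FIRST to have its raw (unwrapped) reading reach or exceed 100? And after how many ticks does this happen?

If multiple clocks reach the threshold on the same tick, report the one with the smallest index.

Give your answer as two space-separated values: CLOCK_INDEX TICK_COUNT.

clock 0: start=2, rate=1.5, needs 100-2 = 98; ticks = ceil(98/1.5) = ceil(65.3333) = 66; reading at tick 66 = 2 + 1.5*66 = 101.0000
clock 1: start=16, rate=1.5, needs 100-16 = 84; ticks = ceil(84/1.5) = ceil(56.0000) = 56; reading at tick 56 = 16 + 1.5*56 = 100.0000
Minimum tick count = 56; winners = [1]; smallest index = 1

Answer: 1 56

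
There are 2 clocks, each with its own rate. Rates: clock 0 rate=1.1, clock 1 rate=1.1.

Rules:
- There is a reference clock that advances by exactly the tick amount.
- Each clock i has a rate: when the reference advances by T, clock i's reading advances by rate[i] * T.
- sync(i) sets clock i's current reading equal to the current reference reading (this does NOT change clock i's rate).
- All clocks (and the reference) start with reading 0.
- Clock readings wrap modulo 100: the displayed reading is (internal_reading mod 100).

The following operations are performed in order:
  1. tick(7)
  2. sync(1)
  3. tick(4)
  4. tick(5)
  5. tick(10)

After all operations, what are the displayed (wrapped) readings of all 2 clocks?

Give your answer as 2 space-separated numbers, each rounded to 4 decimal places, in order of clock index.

After op 1 tick(7): ref=7.0000 raw=[7.7000 7.7000]
After op 2 sync(1): ref=7.0000 raw=[7.7000 7.0000]
After op 3 tick(4): ref=11.0000 raw=[12.1000 11.4000]
After op 4 tick(5): ref=16.0000 raw=[17.6000 16.9000]
After op 5 tick(10): ref=26.0000 raw=[28.6000 27.9000]
Wrap final raw readings (mod 100): 28.6000 mod 100 = 28.6000; 27.9000 mod 100 = 27.9000

Answer: 28.6000 27.9000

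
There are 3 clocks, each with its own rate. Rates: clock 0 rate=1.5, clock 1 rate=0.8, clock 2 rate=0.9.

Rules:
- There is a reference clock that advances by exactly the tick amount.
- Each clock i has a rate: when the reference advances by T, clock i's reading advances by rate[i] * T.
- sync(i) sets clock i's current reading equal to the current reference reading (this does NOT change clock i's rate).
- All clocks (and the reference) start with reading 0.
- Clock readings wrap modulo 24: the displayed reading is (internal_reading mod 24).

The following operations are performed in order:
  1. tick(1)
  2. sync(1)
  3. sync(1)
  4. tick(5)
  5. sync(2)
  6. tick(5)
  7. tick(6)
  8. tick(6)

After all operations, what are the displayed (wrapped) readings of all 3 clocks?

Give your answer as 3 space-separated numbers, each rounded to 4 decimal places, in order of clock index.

After op 1 tick(1): ref=1.0000 raw=[1.5000 0.8000 0.9000]
After op 2 sync(1): ref=1.0000 raw=[1.5000 1.0000 0.9000]
After op 3 sync(1): ref=1.0000 raw=[1.5000 1.0000 0.9000]
After op 4 tick(5): ref=6.0000 raw=[9.0000 5.0000 5.4000]
After op 5 sync(2): ref=6.0000 raw=[9.0000 5.0000 6.0000]
After op 6 tick(5): ref=11.0000 raw=[16.5000 9.0000 10.5000]
After op 7 tick(6): ref=17.0000 raw=[25.5000 13.8000 15.9000]
After op 8 tick(6): ref=23.0000 raw=[34.5000 18.6000 21.3000]
Wrap final raw readings (mod 24): 34.5000 mod 24 = 10.5000; 18.6000 mod 24 = 18.6000; 21.3000 mod 24 = 21.3000

Answer: 10.5000 18.6000 21.3000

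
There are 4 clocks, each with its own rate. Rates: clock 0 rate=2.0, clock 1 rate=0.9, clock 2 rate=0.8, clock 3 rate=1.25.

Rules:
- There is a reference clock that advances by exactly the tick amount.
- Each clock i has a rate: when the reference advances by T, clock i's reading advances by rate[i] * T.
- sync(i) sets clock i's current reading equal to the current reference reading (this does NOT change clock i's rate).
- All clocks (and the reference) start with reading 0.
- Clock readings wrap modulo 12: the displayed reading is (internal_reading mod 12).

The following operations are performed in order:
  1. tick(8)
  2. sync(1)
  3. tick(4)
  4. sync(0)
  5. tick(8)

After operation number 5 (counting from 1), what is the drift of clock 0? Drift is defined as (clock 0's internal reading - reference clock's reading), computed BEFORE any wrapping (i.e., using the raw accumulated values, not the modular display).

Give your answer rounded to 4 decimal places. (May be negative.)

Answer: 8.0000

Derivation:
After op 1 tick(8): ref=8.0000 raw=[16.0000 7.2000 6.4000 10.0000]
After op 2 sync(1): ref=8.0000 raw=[16.0000 8.0000 6.4000 10.0000]
After op 3 tick(4): ref=12.0000 raw=[24.0000 11.6000 9.6000 15.0000]
After op 4 sync(0): ref=12.0000 raw=[12.0000 11.6000 9.6000 15.0000]
After op 5 tick(8): ref=20.0000 raw=[28.0000 18.8000 16.0000 25.0000]
Drift of clock 0 after op 5: 28.0000 - 20.0000 = 8.0000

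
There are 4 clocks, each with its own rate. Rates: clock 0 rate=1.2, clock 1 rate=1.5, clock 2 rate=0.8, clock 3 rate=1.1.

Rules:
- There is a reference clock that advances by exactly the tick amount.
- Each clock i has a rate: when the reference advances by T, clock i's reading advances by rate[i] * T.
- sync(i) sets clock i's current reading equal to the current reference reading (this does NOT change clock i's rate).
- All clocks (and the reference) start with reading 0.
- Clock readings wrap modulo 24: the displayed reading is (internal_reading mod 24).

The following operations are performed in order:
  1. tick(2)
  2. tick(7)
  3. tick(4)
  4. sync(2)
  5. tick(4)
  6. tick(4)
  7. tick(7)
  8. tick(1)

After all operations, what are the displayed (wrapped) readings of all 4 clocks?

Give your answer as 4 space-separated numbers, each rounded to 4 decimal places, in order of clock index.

After op 1 tick(2): ref=2.0000 raw=[2.4000 3.0000 1.6000 2.2000]
After op 2 tick(7): ref=9.0000 raw=[10.8000 13.5000 7.2000 9.9000]
After op 3 tick(4): ref=13.0000 raw=[15.6000 19.5000 10.4000 14.3000]
After op 4 sync(2): ref=13.0000 raw=[15.6000 19.5000 13.0000 14.3000]
After op 5 tick(4): ref=17.0000 raw=[20.4000 25.5000 16.2000 18.7000]
After op 6 tick(4): ref=21.0000 raw=[25.2000 31.5000 19.4000 23.1000]
After op 7 tick(7): ref=28.0000 raw=[33.6000 42.0000 25.0000 30.8000]
After op 8 tick(1): ref=29.0000 raw=[34.8000 43.5000 25.8000 31.9000]
Wrap final raw readings (mod 24): 34.8000 mod 24 = 10.8000; 43.5000 mod 24 = 19.5000; 25.8000 mod 24 = 1.8000; 31.9000 mod 24 = 7.9000

Answer: 10.8000 19.5000 1.8000 7.9000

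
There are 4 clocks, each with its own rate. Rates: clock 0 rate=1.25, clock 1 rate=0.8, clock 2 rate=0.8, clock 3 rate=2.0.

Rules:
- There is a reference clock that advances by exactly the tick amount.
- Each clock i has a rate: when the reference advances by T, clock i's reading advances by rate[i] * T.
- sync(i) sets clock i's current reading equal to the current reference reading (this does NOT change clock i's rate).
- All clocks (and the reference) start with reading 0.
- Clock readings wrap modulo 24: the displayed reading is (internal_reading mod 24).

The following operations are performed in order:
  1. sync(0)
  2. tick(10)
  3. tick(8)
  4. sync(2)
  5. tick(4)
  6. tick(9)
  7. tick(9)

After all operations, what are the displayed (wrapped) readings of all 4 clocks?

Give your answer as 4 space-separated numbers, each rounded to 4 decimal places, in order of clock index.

After op 1 sync(0): ref=0.0000 raw=[0.0000 0.0000 0.0000 0.0000]
After op 2 tick(10): ref=10.0000 raw=[12.5000 8.0000 8.0000 20.0000]
After op 3 tick(8): ref=18.0000 raw=[22.5000 14.4000 14.4000 36.0000]
After op 4 sync(2): ref=18.0000 raw=[22.5000 14.4000 18.0000 36.0000]
After op 5 tick(4): ref=22.0000 raw=[27.5000 17.6000 21.2000 44.0000]
After op 6 tick(9): ref=31.0000 raw=[38.7500 24.8000 28.4000 62.0000]
After op 7 tick(9): ref=40.0000 raw=[50.0000 32.0000 35.6000 80.0000]
Wrap final raw readings (mod 24): 50.0000 mod 24 = 2.0000; 32.0000 mod 24 = 8.0000; 35.6000 mod 24 = 11.6000; 80.0000 mod 24 = 8.0000

Answer: 2.0000 8.0000 11.6000 8.0000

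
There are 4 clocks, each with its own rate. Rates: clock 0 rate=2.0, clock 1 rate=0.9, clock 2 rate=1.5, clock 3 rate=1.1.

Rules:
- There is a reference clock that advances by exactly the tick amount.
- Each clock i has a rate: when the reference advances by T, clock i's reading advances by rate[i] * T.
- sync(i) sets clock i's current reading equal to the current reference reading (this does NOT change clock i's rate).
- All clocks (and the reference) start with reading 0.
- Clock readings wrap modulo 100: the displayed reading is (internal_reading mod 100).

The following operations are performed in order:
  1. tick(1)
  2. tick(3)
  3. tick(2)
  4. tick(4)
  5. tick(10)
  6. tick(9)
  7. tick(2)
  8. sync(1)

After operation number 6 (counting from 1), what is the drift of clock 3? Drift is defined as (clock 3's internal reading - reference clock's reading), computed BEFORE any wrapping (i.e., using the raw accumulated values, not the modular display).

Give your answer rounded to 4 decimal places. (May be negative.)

Answer: 2.9000

Derivation:
After op 1 tick(1): ref=1.0000 raw=[2.0000 0.9000 1.5000 1.1000]
After op 2 tick(3): ref=4.0000 raw=[8.0000 3.6000 6.0000 4.4000]
After op 3 tick(2): ref=6.0000 raw=[12.0000 5.4000 9.0000 6.6000]
After op 4 tick(4): ref=10.0000 raw=[20.0000 9.0000 15.0000 11.0000]
After op 5 tick(10): ref=20.0000 raw=[40.0000 18.0000 30.0000 22.0000]
After op 6 tick(9): ref=29.0000 raw=[58.0000 26.1000 43.5000 31.9000]
Drift of clock 3 after op 6: 31.9000 - 29.0000 = 2.9000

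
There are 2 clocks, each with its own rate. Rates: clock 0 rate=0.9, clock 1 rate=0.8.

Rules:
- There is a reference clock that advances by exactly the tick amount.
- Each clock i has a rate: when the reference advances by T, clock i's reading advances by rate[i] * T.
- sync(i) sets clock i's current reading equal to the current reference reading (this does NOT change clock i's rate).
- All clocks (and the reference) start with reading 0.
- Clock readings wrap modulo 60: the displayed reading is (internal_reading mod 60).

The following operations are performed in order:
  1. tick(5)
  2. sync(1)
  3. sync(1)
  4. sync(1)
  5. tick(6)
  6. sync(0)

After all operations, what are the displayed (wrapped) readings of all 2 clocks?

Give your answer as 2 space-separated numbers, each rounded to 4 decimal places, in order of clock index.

After op 1 tick(5): ref=5.0000 raw=[4.5000 4.0000]
After op 2 sync(1): ref=5.0000 raw=[4.5000 5.0000]
After op 3 sync(1): ref=5.0000 raw=[4.5000 5.0000]
After op 4 sync(1): ref=5.0000 raw=[4.5000 5.0000]
After op 5 tick(6): ref=11.0000 raw=[9.9000 9.8000]
After op 6 sync(0): ref=11.0000 raw=[11.0000 9.8000]
Wrap final raw readings (mod 60): 11.0000 mod 60 = 11.0000; 9.8000 mod 60 = 9.8000

Answer: 11.0000 9.8000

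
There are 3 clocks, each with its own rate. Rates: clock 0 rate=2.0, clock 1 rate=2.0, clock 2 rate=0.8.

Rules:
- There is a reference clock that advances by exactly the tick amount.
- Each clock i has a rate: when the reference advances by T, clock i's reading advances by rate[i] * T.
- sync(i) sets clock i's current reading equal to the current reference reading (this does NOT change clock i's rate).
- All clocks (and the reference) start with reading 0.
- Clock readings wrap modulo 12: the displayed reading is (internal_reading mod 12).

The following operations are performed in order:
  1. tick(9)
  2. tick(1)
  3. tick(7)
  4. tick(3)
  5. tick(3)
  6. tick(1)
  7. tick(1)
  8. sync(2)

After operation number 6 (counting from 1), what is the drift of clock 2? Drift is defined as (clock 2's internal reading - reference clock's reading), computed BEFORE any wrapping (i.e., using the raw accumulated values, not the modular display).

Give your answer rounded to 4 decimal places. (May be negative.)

Answer: -4.8000

Derivation:
After op 1 tick(9): ref=9.0000 raw=[18.0000 18.0000 7.2000]
After op 2 tick(1): ref=10.0000 raw=[20.0000 20.0000 8.0000]
After op 3 tick(7): ref=17.0000 raw=[34.0000 34.0000 13.6000]
After op 4 tick(3): ref=20.0000 raw=[40.0000 40.0000 16.0000]
After op 5 tick(3): ref=23.0000 raw=[46.0000 46.0000 18.4000]
After op 6 tick(1): ref=24.0000 raw=[48.0000 48.0000 19.2000]
Drift of clock 2 after op 6: 19.2000 - 24.0000 = -4.8000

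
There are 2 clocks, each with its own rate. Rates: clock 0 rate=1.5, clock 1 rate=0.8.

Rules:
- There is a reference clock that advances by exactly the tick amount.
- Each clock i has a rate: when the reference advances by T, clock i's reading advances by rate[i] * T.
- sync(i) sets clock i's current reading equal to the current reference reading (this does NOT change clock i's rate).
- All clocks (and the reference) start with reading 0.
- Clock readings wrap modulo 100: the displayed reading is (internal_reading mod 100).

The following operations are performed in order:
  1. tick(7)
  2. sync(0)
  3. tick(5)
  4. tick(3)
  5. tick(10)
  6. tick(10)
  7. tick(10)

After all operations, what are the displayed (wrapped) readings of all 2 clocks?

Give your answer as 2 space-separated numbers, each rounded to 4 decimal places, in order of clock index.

After op 1 tick(7): ref=7.0000 raw=[10.5000 5.6000]
After op 2 sync(0): ref=7.0000 raw=[7.0000 5.6000]
After op 3 tick(5): ref=12.0000 raw=[14.5000 9.6000]
After op 4 tick(3): ref=15.0000 raw=[19.0000 12.0000]
After op 5 tick(10): ref=25.0000 raw=[34.0000 20.0000]
After op 6 tick(10): ref=35.0000 raw=[49.0000 28.0000]
After op 7 tick(10): ref=45.0000 raw=[64.0000 36.0000]
Wrap final raw readings (mod 100): 64.0000 mod 100 = 64.0000; 36.0000 mod 100 = 36.0000

Answer: 64.0000 36.0000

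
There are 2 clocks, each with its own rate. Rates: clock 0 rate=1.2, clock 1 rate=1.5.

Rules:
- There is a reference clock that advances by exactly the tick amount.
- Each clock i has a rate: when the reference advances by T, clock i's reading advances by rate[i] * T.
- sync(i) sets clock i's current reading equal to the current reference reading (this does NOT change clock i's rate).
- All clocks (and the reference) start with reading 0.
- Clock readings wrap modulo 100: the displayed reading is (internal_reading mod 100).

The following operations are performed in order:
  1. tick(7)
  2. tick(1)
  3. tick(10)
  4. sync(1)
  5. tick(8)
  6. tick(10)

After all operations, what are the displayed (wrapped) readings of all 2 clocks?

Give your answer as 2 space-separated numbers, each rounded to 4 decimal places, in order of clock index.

Answer: 43.2000 45.0000

Derivation:
After op 1 tick(7): ref=7.0000 raw=[8.4000 10.5000]
After op 2 tick(1): ref=8.0000 raw=[9.6000 12.0000]
After op 3 tick(10): ref=18.0000 raw=[21.6000 27.0000]
After op 4 sync(1): ref=18.0000 raw=[21.6000 18.0000]
After op 5 tick(8): ref=26.0000 raw=[31.2000 30.0000]
After op 6 tick(10): ref=36.0000 raw=[43.2000 45.0000]
Wrap final raw readings (mod 100): 43.2000 mod 100 = 43.2000; 45.0000 mod 100 = 45.0000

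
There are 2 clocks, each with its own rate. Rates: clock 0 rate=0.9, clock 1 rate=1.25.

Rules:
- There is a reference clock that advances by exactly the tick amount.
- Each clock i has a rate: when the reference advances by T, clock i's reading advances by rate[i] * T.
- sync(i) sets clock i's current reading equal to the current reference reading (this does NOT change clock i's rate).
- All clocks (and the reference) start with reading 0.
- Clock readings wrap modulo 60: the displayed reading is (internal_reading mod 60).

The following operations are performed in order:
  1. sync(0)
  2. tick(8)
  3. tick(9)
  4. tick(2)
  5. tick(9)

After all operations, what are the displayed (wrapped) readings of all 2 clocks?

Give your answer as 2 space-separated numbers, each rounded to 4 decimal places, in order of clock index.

Answer: 25.2000 35.0000

Derivation:
After op 1 sync(0): ref=0.0000 raw=[0.0000 0.0000]
After op 2 tick(8): ref=8.0000 raw=[7.2000 10.0000]
After op 3 tick(9): ref=17.0000 raw=[15.3000 21.2500]
After op 4 tick(2): ref=19.0000 raw=[17.1000 23.7500]
After op 5 tick(9): ref=28.0000 raw=[25.2000 35.0000]
Wrap final raw readings (mod 60): 25.2000 mod 60 = 25.2000; 35.0000 mod 60 = 35.0000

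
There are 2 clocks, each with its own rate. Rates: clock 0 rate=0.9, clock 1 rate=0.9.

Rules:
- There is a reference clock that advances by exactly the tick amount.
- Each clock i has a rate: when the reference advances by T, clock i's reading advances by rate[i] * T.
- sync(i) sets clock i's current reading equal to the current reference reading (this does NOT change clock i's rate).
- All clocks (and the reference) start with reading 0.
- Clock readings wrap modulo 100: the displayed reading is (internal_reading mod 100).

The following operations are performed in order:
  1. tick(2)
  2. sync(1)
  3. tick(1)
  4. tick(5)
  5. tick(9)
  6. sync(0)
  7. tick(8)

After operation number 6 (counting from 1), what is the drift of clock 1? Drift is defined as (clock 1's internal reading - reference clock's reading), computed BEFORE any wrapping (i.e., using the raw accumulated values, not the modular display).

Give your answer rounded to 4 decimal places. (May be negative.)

Answer: -1.5000

Derivation:
After op 1 tick(2): ref=2.0000 raw=[1.8000 1.8000]
After op 2 sync(1): ref=2.0000 raw=[1.8000 2.0000]
After op 3 tick(1): ref=3.0000 raw=[2.7000 2.9000]
After op 4 tick(5): ref=8.0000 raw=[7.2000 7.4000]
After op 5 tick(9): ref=17.0000 raw=[15.3000 15.5000]
After op 6 sync(0): ref=17.0000 raw=[17.0000 15.5000]
Drift of clock 1 after op 6: 15.5000 - 17.0000 = -1.5000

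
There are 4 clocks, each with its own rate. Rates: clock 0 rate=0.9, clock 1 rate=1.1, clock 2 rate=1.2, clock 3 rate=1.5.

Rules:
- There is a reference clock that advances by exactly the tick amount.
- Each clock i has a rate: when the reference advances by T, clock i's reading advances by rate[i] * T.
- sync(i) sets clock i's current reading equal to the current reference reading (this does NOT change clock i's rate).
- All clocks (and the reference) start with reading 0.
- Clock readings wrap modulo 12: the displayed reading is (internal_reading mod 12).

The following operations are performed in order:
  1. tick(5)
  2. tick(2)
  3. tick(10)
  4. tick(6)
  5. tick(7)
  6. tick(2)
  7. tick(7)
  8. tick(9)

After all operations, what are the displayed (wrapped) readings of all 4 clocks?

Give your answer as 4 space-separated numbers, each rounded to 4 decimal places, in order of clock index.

Answer: 7.2000 4.8000 9.6000 0.0000

Derivation:
After op 1 tick(5): ref=5.0000 raw=[4.5000 5.5000 6.0000 7.5000]
After op 2 tick(2): ref=7.0000 raw=[6.3000 7.7000 8.4000 10.5000]
After op 3 tick(10): ref=17.0000 raw=[15.3000 18.7000 20.4000 25.5000]
After op 4 tick(6): ref=23.0000 raw=[20.7000 25.3000 27.6000 34.5000]
After op 5 tick(7): ref=30.0000 raw=[27.0000 33.0000 36.0000 45.0000]
After op 6 tick(2): ref=32.0000 raw=[28.8000 35.2000 38.4000 48.0000]
After op 7 tick(7): ref=39.0000 raw=[35.1000 42.9000 46.8000 58.5000]
After op 8 tick(9): ref=48.0000 raw=[43.2000 52.8000 57.6000 72.0000]
Wrap final raw readings (mod 12): 43.2000 mod 12 = 7.2000; 52.8000 mod 12 = 4.8000; 57.6000 mod 12 = 9.6000; 72.0000 mod 12 = 0.0000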